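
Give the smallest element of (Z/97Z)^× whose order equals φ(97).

5

φ(97) = 97 − 1 = 96 = 2^5 · 3.
g is a primitive root iff g^(96/q) ≢ 1 (mod 97) for each prime q ∈ {2, 3}.
g = 2: 2^48 ≡ 1 — hits 1, so not a primitive root.
g = 3: 3^48 ≡ 1 — hits 1, so not a primitive root.
g = 4: 4^48 ≡ 1 — hits 1, so not a primitive root.
g = 5: 5^48 ≡ 96; 5^32 ≡ 35 — none is 1, so 5 is a primitive root.
Hence the least primitive root of 97 is 5.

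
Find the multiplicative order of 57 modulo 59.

By Lagrange's theorem, ord_59(57) divides φ(59) = 59 − 1 = 58 = 2 · 29.
Divisors of 58: 1, 2, 29, 58.
Compute 57^d (mod 59) for the divisors d until we hit 1:
57^1 ≡ 57 (mod 59)
57^2 ≡ 4 (mod 59)
57^29 ≡ 1 (mod 59) ✓
Hence ord(57) = 29.

29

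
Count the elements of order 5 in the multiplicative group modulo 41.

φ(41) = 41 − 1 = 40 = 2^3 · 5.
Since (Z/41Z)^× is cyclic of order 40, the number of elements of order d is φ(d) when d | 40 and 0 otherwise.
5 | 40, and φ(5) = 5 − 1 = 4.

4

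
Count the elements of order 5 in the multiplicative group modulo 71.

4

φ(71) = 71 − 1 = 70 = 2 · 5 · 7.
(Z/71Z)^× is cyclic (|G| = 70); a cyclic group of order m has exactly φ(d) elements of each order d | m, and none otherwise.
5 | 70, and φ(5) = 5 − 1 = 4.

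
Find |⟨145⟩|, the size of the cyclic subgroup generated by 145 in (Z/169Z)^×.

156

The order of 145 must divide φ(169) = φ(13^2) = 13·(13−1) = 156 = 2^2 · 3 · 13.
Divisors of 156: 1, 2, 3, 4, 6, 12, 13, 26, 39, 52, 78, 156.
Test each divisor d:
145^1 ≡ 145 (mod 169)
145^2 ≡ 69 (mod 169)
145^3 ≡ 34 (mod 169)
145^4 ≡ 29 (mod 169)
145^6 ≡ 142 (mod 169)
145^12 ≡ 53 (mod 169)
145^13 ≡ 80 (mod 169)
145^26 ≡ 147 (mod 169)
145^39 ≡ 99 (mod 169)
145^52 ≡ 146 (mod 169)
145^78 ≡ 168 (mod 169)
145^156 ≡ 1 (mod 169) ✓
So ord_169(145) = 156.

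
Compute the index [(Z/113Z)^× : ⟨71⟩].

Since 71 ∈ (Z/113Z)^×, its order divides φ(113) = 113 − 1 = 112 = 2^4 · 7.
Divisors of 112: 1, 2, 4, 7, 8, 14, 16, 28, 56, 112.
Check 71^d mod 113 for each divisor in increasing order:
71^1 ≡ 71 (mod 113)
71^2 ≡ 69 (mod 113)
71^4 ≡ 15 (mod 113)
71^7 ≡ 35 (mod 113)
71^8 ≡ 112 (mod 113)
71^14 ≡ 95 (mod 113)
71^16 ≡ 1 (mod 113) ✓
The order of 71 is 16, so the subgroup it generates has 16 elements.
Index = |(Z/113Z)^×| / |⟨71⟩| = 112 / 16 = 7.

7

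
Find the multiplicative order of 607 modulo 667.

308

By Lagrange's theorem, ord_667(607) divides φ(667) = φ(23·29) = (23−1)·(29−1) = 22·28 = 616 = 2^3 · 7 · 11.
Divisors of 616: 1, 2, 4, 7, 8, 11, 14, 22, 28, 44, 56, 77, 88, 154, 308, 616.
Test each divisor d:
607^1 ≡ 607 (mod 667)
607^2 ≡ 265 (mod 667)
607^4 ≡ 190 (mod 667)
607^7 ≡ 510 (mod 667)
607^8 ≡ 82 (mod 667)
607^11 ≡ 185 (mod 667)
607^14 ≡ 637 (mod 667)
607^22 ≡ 208 (mod 667)
607^28 ≡ 233 (mod 667)
607^44 ≡ 576 (mod 667)
607^56 ≡ 262 (mod 667)
607^77 ≡ 70 (mod 667)
607^88 ≡ 277 (mod 667)
607^154 ≡ 231 (mod 667)
607^308 ≡ 1 (mod 667) ✓
Hence ord(607) = 308.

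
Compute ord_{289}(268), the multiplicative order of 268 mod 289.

Since 268 ∈ (Z/289Z)^×, its order divides φ(289) = φ(17^2) = 17·(17−1) = 272 = 2^4 · 17.
Divisors of 272: 1, 2, 4, 8, 16, 17, 34, 68, 136, 272.
Check 268^d mod 289 for each divisor in increasing order:
268^1 ≡ 268
268^2 ≡ 152
268^4 ≡ 273
268^8 ≡ 256
268^16 ≡ 222
268^17 ≡ 251
268^34 ≡ 288
268^68 ≡ 1
So ord_289(268) = 68.

68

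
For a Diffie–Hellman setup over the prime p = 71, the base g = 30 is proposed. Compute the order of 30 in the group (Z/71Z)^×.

7

By Lagrange's theorem, ord_71(30) divides φ(71) = 71 − 1 = 70 = 2 · 5 · 7.
Divisors of 70: 1, 2, 5, 7, 10, 14, 35, 70.
Evaluate successive powers at the divisors of 70:
30^1 ≡ 30
30^2 ≡ 48
30^5 ≡ 37
30^7 ≡ 1
Hence ord(30) = 7.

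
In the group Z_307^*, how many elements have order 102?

φ(307) = 307 − 1 = 306 = 2 · 3^2 · 17.
In a cyclic group of order 306, there are φ(d) elements of order d for each divisor d of 306, and zero for non-divisors.
102 = 2 · 3 · 17 divides 306, and φ(102) = 32.

32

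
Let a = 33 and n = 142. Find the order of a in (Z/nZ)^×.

By Lagrange's theorem, ord_142(33) divides φ(142) = φ(2)·φ(71) = 1·70 = 70 = 2 · 5 · 7.
Divisors of 70: 1, 2, 5, 7, 10, 14, 35, 70.
Evaluate successive powers at the divisors of 70:
33^1 ≡ 33 (mod 142)
33^2 ≡ 95 (mod 142)
33^5 ≡ 51 (mod 142)
33^7 ≡ 17 (mod 142)
33^10 ≡ 45 (mod 142)
33^14 ≡ 5 (mod 142)
33^35 ≡ 141 (mod 142)
33^70 ≡ 1 (mod 142) ✓
Hence ord(33) = 70.

70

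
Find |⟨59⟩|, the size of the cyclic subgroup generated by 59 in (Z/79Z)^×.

Since 59 ∈ (Z/79Z)^×, its order divides φ(79) = 79 − 1 = 78 = 2 · 3 · 13.
Divisors of 78: 1, 2, 3, 6, 13, 26, 39, 78.
Compute 59^d (mod 79) for the divisors d until we hit 1:
59^1 ≡ 59 (mod 79)
59^2 ≡ 5 (mod 79)
59^3 ≡ 58 (mod 79)
59^6 ≡ 46 (mod 79)
59^13 ≡ 24 (mod 79)
59^26 ≡ 23 (mod 79)
59^39 ≡ 78 (mod 79)
59^78 ≡ 1 (mod 79) ✓
Hence ord(59) = 78.

78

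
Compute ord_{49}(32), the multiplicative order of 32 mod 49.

Since 32 ∈ (Z/49Z)^×, its order divides φ(49) = φ(7^2) = 7·(7−1) = 42 = 2 · 3 · 7.
Divisors of 42: 1, 2, 3, 6, 7, 14, 21, 42.
Test each divisor d:
32^1 ≡ 32 (mod 49)
32^2 ≡ 44 (mod 49)
32^3 ≡ 36 (mod 49)
32^6 ≡ 22 (mod 49)
32^7 ≡ 18 (mod 49)
32^14 ≡ 30 (mod 49)
32^21 ≡ 1 (mod 49) ✓
Therefore the multiplicative order of 32 modulo 49 is 21.

21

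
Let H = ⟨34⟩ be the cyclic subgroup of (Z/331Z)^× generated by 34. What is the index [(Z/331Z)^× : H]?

5

Since 34 ∈ (Z/331Z)^×, its order divides φ(331) = 331 − 1 = 330 = 2 · 3 · 5 · 11.
Divisors of 330: 1, 2, 3, 5, 6, 10, 11, 15, 22, 30, 33, 55, 66, 110, 165, 330.
Test each divisor d:
34^1 ≡ 34 (mod 331)
34^2 ≡ 163 (mod 331)
34^3 ≡ 246 (mod 331)
34^5 ≡ 47 (mod 331)
34^6 ≡ 274 (mod 331)
34^10 ≡ 223 (mod 331)
34^11 ≡ 300 (mod 331)
34^15 ≡ 220 (mod 331)
34^22 ≡ 299 (mod 331)
34^30 ≡ 74 (mod 331)
34^33 ≡ 330 (mod 331)
34^55 ≡ 32 (mod 331)
34^66 ≡ 1 (mod 331) ✓
So ord_331(34) = 66, hence |⟨34⟩| = 66.
[(Z/331Z)^× : ⟨34⟩] = 330/66 = 5.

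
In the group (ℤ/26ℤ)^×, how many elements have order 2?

1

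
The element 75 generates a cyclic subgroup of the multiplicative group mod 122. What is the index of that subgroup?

Since 75 ∈ (Z/122Z)^×, its order divides φ(122) = φ(2)·φ(61) = 1·60 = 60 = 2^2 · 3 · 5.
Divisors of 60: 1, 2, 3, 4, 5, 6, 10, 12, 15, 20, 30, 60.
Test each divisor d:
75^1 ≡ 75 (mod 122)
75^2 ≡ 13 (mod 122)
75^3 ≡ 121 (mod 122)
75^4 ≡ 47 (mod 122)
75^5 ≡ 109 (mod 122)
75^6 ≡ 1 (mod 122) ✓
Thus |⟨75⟩| = ord(75) = 6.
[(Z/122Z)^× : ⟨75⟩] = 60/6 = 10.

10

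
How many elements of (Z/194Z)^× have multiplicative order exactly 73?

0

φ(194) = φ(2)·φ(97) = 1·96 = 96 = 2^5 · 3.
In a cyclic group of order 96, there are φ(d) elements of order d for each divisor d of 96, and zero for non-divisors.
Since 73 ∤ 96, the count is 0.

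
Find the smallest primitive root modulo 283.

3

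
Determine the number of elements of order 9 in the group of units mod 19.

φ(19) = 19 − 1 = 18 = 2 · 3^2.
(Z/19Z)^× is cyclic (|G| = 18); a cyclic group of order m has exactly φ(d) elements of each order d | m, and none otherwise.
9 = 3^2 divides 18, and φ(9) = 6.

6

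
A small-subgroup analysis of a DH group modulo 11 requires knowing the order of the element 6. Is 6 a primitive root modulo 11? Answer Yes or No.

φ(11) = 11 − 1 = 10 = 2 · 5.
An element g generates (Z/11Z)^× iff g^(10/q) ≢ 1 (mod 11) for each prime q ∈ {2, 5}.
6^5 ≡ 10 (mod 11)  [q = 2: ≢ 1 ✓]
6^2 ≡ 3 (mod 11)  [q = 5: ≢ 1 ✓]
All checks pass, so 6 has order 10 and is a primitive root modulo 11.

Yes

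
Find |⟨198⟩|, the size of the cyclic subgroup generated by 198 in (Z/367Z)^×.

366

By Lagrange's theorem, ord_367(198) divides φ(367) = 367 − 1 = 366 = 2 · 3 · 61.
Divisors of 366: 1, 2, 3, 6, 61, 122, 183, 366.
Check 198^d mod 367 for each divisor in increasing order:
198^1 ≡ 198 (mod 367)
198^2 ≡ 302 (mod 367)
198^3 ≡ 342 (mod 367)
198^6 ≡ 258 (mod 367)
198^61 ≡ 84 (mod 367)
198^122 ≡ 83 (mod 367)
198^183 ≡ 366 (mod 367)
198^366 ≡ 1 (mod 367) ✓
The smallest such exponent is 366, so the order of 198 is 366.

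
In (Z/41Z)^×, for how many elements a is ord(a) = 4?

2

φ(41) = 41 − 1 = 40 = 2^3 · 5.
In a cyclic group of order 40, there are φ(d) elements of order d for each divisor d of 40, and zero for non-divisors.
4 = 2^2 divides 40, and φ(4) = 2.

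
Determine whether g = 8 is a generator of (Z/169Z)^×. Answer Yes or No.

No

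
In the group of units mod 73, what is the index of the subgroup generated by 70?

Since 70 ∈ (Z/73Z)^×, its order divides φ(73) = 73 − 1 = 72 = 2^3 · 3^2.
Divisors of 72: 1, 2, 3, 4, 6, 8, 9, 12, 18, 24, 36, 72.
Compute 70^d (mod 73) for the divisors d until we hit 1:
70^1 ≡ 70 (mod 73)
70^2 ≡ 9 (mod 73)
70^3 ≡ 46 (mod 73)
70^4 ≡ 8 (mod 73)
70^6 ≡ 72 (mod 73)
70^8 ≡ 64 (mod 73)
70^9 ≡ 27 (mod 73)
70^12 ≡ 1 (mod 73) ✓
So ord_73(70) = 12, hence |⟨70⟩| = 12.
The index is φ(73) / ord(70) = 72 / 12 = 6.

6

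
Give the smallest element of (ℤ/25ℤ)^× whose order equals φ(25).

2

φ(25) = φ(5^2) = 5·(5−1) = 20 = 2^2 · 5.
Test candidates g = 2, 3, … against the prime factors q ∈ {2, 5} of φ(25): g is a generator iff g^(20/q) ≢ 1 for every such q.
g = 2: 2^10 ≡ 24; 2^4 ≡ 16 — none is 1, so 2 is a primitive root.
Hence the least primitive root of 25 is 2.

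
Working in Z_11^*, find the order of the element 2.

10

ord(2) | φ(11) = 11 − 1 = 10 = 2 · 5.
Divisors of 10: 1, 2, 5, 10.
Check 2^d mod 11 for each divisor in increasing order:
2^1 ≡ 2 (mod 11)
2^2 ≡ 4 (mod 11)
2^5 ≡ 10 (mod 11)
2^10 ≡ 1 (mod 11) ✓
So ord_11(2) = 10.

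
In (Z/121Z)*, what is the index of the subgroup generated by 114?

Since 114 ∈ (Z/121Z)^×, its order divides φ(121) = φ(11^2) = 11·(11−1) = 110 = 2 · 5 · 11.
Divisors of 110: 1, 2, 5, 10, 11, 22, 55, 110.
Test each divisor d:
114^1 ≡ 114 (mod 121)
114^2 ≡ 49 (mod 121)
114^5 ≡ 12 (mod 121)
114^10 ≡ 23 (mod 121)
114^11 ≡ 81 (mod 121)
114^22 ≡ 27 (mod 121)
114^55 ≡ 1 (mod 121) ✓
The order of 114 is 55, so the subgroup it generates has 55 elements.
Index = |(Z/121Z)^×| / |⟨114⟩| = 110 / 55 = 2.

2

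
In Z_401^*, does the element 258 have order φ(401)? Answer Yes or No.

φ(401) = 401 − 1 = 400 = 2^4 · 5^2.
An element g generates (Z/401Z)^× iff g^(400/q) ≢ 1 (mod 401) for each prime q ∈ {2, 5}.
258^200 ≡ 400 (mod 401)  [q = 2: ≢ 1 ✓]
258^80 ≡ 318 (mod 401)  [q = 5: ≢ 1 ✓]
Every test exponent gives a nontrivial residue, hence 258 generates the full group.

Yes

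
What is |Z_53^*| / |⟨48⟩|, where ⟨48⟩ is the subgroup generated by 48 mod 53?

By Lagrange's theorem, ord_53(48) divides φ(53) = 53 − 1 = 52 = 2^2 · 13.
Divisors of 52: 1, 2, 4, 13, 26, 52.
Evaluate successive powers at the divisors of 52:
48^1 ≡ 48 (mod 53)
48^2 ≡ 25 (mod 53)
48^4 ≡ 42 (mod 53)
48^13 ≡ 30 (mod 53)
48^26 ≡ 52 (mod 53)
48^52 ≡ 1 (mod 53) ✓
Thus |⟨48⟩| = ord(48) = 52.
The index is φ(53) / ord(48) = 52 / 52 = 1.

1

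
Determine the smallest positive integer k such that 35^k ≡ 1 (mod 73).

36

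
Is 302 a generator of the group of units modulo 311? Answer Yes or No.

Yes

φ(311) = 311 − 1 = 310 = 2 · 5 · 31.
It suffices to check that the order of 302 is not a proper divisor of 310: compute 302^(310/q) for q ∈ {2, 5, 31}.
302^155 ≡ 310 (mod 311)  [q = 2: ≢ 1 ✓]
302^62 ≡ 6 (mod 311)  [q = 5: ≢ 1 ✓]
302^10 ≡ 126 (mod 311)  [q = 31: ≢ 1 ✓]
Every test exponent gives a nontrivial residue, hence 302 generates the full group.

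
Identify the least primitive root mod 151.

6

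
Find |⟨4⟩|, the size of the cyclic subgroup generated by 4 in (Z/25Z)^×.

10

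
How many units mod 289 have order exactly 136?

φ(289) = φ(17^2) = 17·(17−1) = 272 = 2^4 · 17.
(Z/289Z)^× is cyclic (|G| = 272); a cyclic group of order m has exactly φ(d) elements of each order d | m, and none otherwise.
136 = 2^3 · 17 divides 272, and φ(136) = 64.

64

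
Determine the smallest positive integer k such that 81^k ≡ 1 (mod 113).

28

ord(81) | φ(113) = 113 − 1 = 112 = 2^4 · 7.
Divisors of 112: 1, 2, 4, 7, 8, 14, 16, 28, 56, 112.
Evaluate successive powers at the divisors of 112:
81^1 ≡ 81
81^2 ≡ 7
81^4 ≡ 49
81^7 ≡ 98
81^8 ≡ 28
81^14 ≡ 112
81^16 ≡ 106
81^28 ≡ 1
So ord_113(81) = 28.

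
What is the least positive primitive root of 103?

φ(103) = 103 − 1 = 102 = 2 · 3 · 17.
g is a primitive root iff g^(102/q) ≢ 1 (mod 103) for each prime q ∈ {2, 3, 17}.
g = 2: 2^51 ≡ 1 — hits 1, so not a primitive root.
g = 3: 3^51 ≡ 102; 3^34 ≡ 1 — hits 1, so not a primitive root.
g = 4: 4^51 ≡ 1 — hits 1, so not a primitive root.
g = 5: 5^51 ≡ 102; 5^34 ≡ 56; 5^6 ≡ 72 — none is 1, so 5 is a primitive root.
Hence the least primitive root of 103 is 5.

5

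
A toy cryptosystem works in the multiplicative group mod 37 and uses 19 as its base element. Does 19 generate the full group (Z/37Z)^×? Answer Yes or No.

Yes

φ(37) = 37 − 1 = 36 = 2^2 · 3^2.
Test 19^(36/q) mod 37 for each prime factor q of 36:
19^18 ≡ 36 (mod 37)  [q = 2: ≢ 1 ✓]
19^12 ≡ 10 (mod 37)  [q = 3: ≢ 1 ✓]
None equal 1, so ord_37(19) = 36: 19 is a primitive root.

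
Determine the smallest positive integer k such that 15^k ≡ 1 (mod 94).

46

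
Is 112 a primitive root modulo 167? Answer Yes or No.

No

φ(167) = 167 − 1 = 166 = 2 · 83.
It suffices to check that the order of 112 is not a proper divisor of 166: compute 112^(166/q) for q ∈ {2, 83}.
112^83 ≡ 1 (mod 167)  [q = 2: ≡ 1 ✗]
112^2 ≡ 19 (mod 167)  [q = 83: ≢ 1 ✓]
The check at q = 2 fails, so 112 generates a proper subgroup.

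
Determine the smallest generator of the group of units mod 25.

2

φ(25) = φ(5^2) = 5·(5−1) = 20 = 2^2 · 5.
g is a primitive root iff g^(20/q) ≢ 1 (mod 25) for each prime q ∈ {2, 5}.
g = 2: 2^10 ≡ 24; 2^4 ≡ 16 — none is 1, so 2 is a primitive root.
So 2 is the smallest generator of (Z/25Z)^×.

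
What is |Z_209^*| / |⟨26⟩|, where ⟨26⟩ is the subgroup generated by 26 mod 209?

12

Since 26 ∈ (Z/209Z)^×, its order divides φ(209) = φ(11·19) = (11−1)·(19−1) = 10·18 = 180 = 2^2 · 3^2 · 5.
Divisors of 180: 1, 2, 3, 4, 5, 6, 9, 10, 12, 15, 18, 20, 30, 36, 45, 60, 90, 180.
Evaluate successive powers at the divisors of 180:
26^1 ≡ 26 (mod 209)
26^2 ≡ 49 (mod 209)
26^3 ≡ 20 (mod 209)
26^4 ≡ 102 (mod 209)
26^5 ≡ 144 (mod 209)
26^6 ≡ 191 (mod 209)
26^9 ≡ 58 (mod 209)
26^10 ≡ 45 (mod 209)
26^12 ≡ 115 (mod 209)
26^15 ≡ 1 (mod 209) ✓
The order of 26 is 15, so the subgroup it generates has 15 elements.
The index is φ(209) / ord(26) = 180 / 15 = 12.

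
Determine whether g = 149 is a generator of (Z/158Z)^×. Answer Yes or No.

Yes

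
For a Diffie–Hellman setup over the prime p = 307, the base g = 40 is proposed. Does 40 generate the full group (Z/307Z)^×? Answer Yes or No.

No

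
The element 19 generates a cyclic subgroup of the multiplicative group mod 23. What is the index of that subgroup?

1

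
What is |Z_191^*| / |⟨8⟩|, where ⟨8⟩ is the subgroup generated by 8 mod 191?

By Lagrange's theorem, ord_191(8) divides φ(191) = 191 − 1 = 190 = 2 · 5 · 19.
Divisors of 190: 1, 2, 5, 10, 19, 38, 95, 190.
Test each divisor d:
8^1 ≡ 8
8^2 ≡ 64
8^5 ≡ 107
8^10 ≡ 180
8^19 ≡ 39
8^38 ≡ 184
8^95 ≡ 1
So ord_191(8) = 95, hence |⟨8⟩| = 95.
[(Z/191Z)^× : ⟨8⟩] = 190/95 = 2.

2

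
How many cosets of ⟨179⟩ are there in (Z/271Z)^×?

2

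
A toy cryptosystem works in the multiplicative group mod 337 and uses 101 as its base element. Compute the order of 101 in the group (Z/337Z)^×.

336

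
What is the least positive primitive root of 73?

φ(73) = 73 − 1 = 72 = 2^3 · 3^2.
Test candidates g = 2, 3, … against the prime factors q ∈ {2, 3} of φ(73): g is a generator iff g^(72/q) ≢ 1 for every such q.
g = 2: 2^36 ≡ 1 — hits 1, so not a primitive root.
g = 3: 3^36 ≡ 1 — hits 1, so not a primitive root.
g = 4: 4^36 ≡ 1 — hits 1, so not a primitive root.
g = 5: 5^36 ≡ 72; 5^24 ≡ 8 — none is 1, so 5 is a primitive root.
So 5 is the smallest generator of (Z/73Z)^×.

5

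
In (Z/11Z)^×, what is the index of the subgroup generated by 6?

1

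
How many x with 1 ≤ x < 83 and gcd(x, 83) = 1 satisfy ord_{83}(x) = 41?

40

φ(83) = 83 − 1 = 82 = 2 · 41.
Since (Z/83Z)^× is cyclic of order 82, the number of elements of order d is φ(d) when d | 82 and 0 otherwise.
41 | 82, and φ(41) = 41 − 1 = 40.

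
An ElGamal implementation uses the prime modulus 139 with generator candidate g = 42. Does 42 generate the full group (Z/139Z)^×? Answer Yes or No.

No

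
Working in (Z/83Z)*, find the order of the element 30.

41

Since 30 ∈ (Z/83Z)^×, its order divides φ(83) = 83 − 1 = 82 = 2 · 41.
Divisors of 82: 1, 2, 41, 82.
Evaluate successive powers at the divisors of 82:
30^1 ≡ 30 (mod 83)
30^2 ≡ 70 (mod 83)
30^41 ≡ 1 (mod 83) ✓
Hence ord(30) = 41.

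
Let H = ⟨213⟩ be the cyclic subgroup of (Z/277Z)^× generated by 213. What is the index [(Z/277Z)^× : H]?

By Lagrange's theorem, ord_277(213) divides φ(277) = 277 − 1 = 276 = 2^2 · 3 · 23.
Divisors of 276: 1, 2, 3, 4, 6, 12, 23, 46, 69, 92, 138, 276.
Check 213^d mod 277 for each divisor in increasing order:
213^1 ≡ 213 (mod 277)
213^2 ≡ 218 (mod 277)
213^3 ≡ 175 (mod 277)
213^4 ≡ 157 (mod 277)
213^6 ≡ 155 (mod 277)
213^12 ≡ 203 (mod 277)
213^23 ≡ 1 (mod 277) ✓
Thus |⟨213⟩| = ord(213) = 23.
The index is φ(277) / ord(213) = 276 / 23 = 12.

12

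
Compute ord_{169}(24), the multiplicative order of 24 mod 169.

By Lagrange's theorem, ord_169(24) divides φ(169) = φ(13^2) = 13·(13−1) = 156 = 2^2 · 3 · 13.
Divisors of 156: 1, 2, 3, 4, 6, 12, 13, 26, 39, 52, 78, 156.
Check 24^d mod 169 for each divisor in increasing order:
24^1 ≡ 24 (mod 169)
24^2 ≡ 69 (mod 169)
24^3 ≡ 135 (mod 169)
24^4 ≡ 29 (mod 169)
24^6 ≡ 142 (mod 169)
24^12 ≡ 53 (mod 169)
24^13 ≡ 89 (mod 169)
24^26 ≡ 147 (mod 169)
24^39 ≡ 70 (mod 169)
24^52 ≡ 146 (mod 169)
24^78 ≡ 168 (mod 169)
24^156 ≡ 1 (mod 169) ✓
Hence ord(24) = 156.

156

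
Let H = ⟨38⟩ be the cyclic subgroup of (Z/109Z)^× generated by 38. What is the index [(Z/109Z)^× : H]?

12

The order of 38 must divide φ(109) = 109 − 1 = 108 = 2^2 · 3^3.
Divisors of 108: 1, 2, 3, 4, 6, 9, 12, 18, 27, 36, 54, 108.
Evaluate successive powers at the divisors of 108:
38^1 ≡ 38 (mod 109)
38^2 ≡ 27 (mod 109)
38^3 ≡ 45 (mod 109)
38^4 ≡ 75 (mod 109)
38^6 ≡ 63 (mod 109)
38^9 ≡ 1 (mod 109) ✓
The order of 38 is 9, so the subgroup it generates has 9 elements.
[(Z/109Z)^× : ⟨38⟩] = 108/9 = 12.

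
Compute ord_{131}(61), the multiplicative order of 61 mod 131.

Since 61 ∈ (Z/131Z)^×, its order divides φ(131) = 131 − 1 = 130 = 2 · 5 · 13.
Divisors of 130: 1, 2, 5, 10, 13, 26, 65, 130.
Evaluate successive powers at the divisors of 130:
61^1 ≡ 61 (mod 131)
61^2 ≡ 53 (mod 131)
61^5 ≡ 1 (mod 131) ✓
The smallest such exponent is 5, so the order of 61 is 5.

5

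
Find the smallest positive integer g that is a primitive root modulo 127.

3

φ(127) = 127 − 1 = 126 = 2 · 3^2 · 7.
Test candidates g = 2, 3, … against the prime factors q ∈ {2, 3, 7} of φ(127): g is a generator iff g^(126/q) ≢ 1 for every such q.
g = 2: 2^63 ≡ 1 — hits 1, so not a primitive root.
g = 3: 3^63 ≡ 126; 3^42 ≡ 107; 3^18 ≡ 4 — none is 1, so 3 is a primitive root.
So 3 is the smallest generator of (Z/127Z)^×.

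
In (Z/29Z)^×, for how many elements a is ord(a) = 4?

2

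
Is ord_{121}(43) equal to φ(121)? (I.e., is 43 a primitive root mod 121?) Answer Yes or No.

No

φ(121) = φ(11^2) = 11·(11−1) = 110 = 2 · 5 · 11.
It suffices to check that the order of 43 is not a proper divisor of 110: compute 43^(110/q) for q ∈ {2, 5, 11}.
43^55 ≡ 120 (mod 121)  [q = 2: ≢ 1 ✓]
43^22 ≡ 1 (mod 121)  [q = 5: ≡ 1 ✗]
43^10 ≡ 45 (mod 121)  [q = 11: ≢ 1 ✓]
43^22 ≡ 1 shows ord(43) | 22, strictly less than φ(121); not a primitive root.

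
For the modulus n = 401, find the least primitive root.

3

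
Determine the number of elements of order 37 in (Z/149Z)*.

36

φ(149) = 149 − 1 = 148 = 2^2 · 37.
In a cyclic group of order 148, there are φ(d) elements of order d for each divisor d of 148, and zero for non-divisors.
37 | 148, and φ(37) = 37 − 1 = 36.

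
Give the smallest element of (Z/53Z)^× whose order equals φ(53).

φ(53) = 53 − 1 = 52 = 2^2 · 13.
Test candidates g = 2, 3, … against the prime factors q ∈ {2, 13} of φ(53): g is a generator iff g^(52/q) ≢ 1 for every such q.
g = 2: 2^26 ≡ 52; 2^4 ≡ 16 — none is 1, so 2 is a primitive root.
So 2 is the smallest generator of (Z/53Z)^×.

2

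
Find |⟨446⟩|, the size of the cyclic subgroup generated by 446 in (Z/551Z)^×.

252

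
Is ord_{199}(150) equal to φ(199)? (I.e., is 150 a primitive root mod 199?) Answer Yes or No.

Yes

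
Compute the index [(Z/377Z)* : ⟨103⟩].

24

The order of 103 must divide φ(377) = φ(13·29) = (13−1)·(29−1) = 12·28 = 336 = 2^4 · 3 · 7.
Divisors of 336: 1, 2, 3, 4, 6, 7, 8, 12, 14, 16, 21, 24, 28, 42, 48, 56, 84, 112, 168, 336.
Evaluate successive powers at the divisors of 336:
103^1 ≡ 103
103^2 ≡ 53
103^3 ≡ 181
103^4 ≡ 170
103^6 ≡ 339
103^7 ≡ 233
103^8 ≡ 248
103^12 ≡ 313
103^14 ≡ 1
The order of 103 is 14, so the subgroup it generates has 14 elements.
[(Z/377Z)^× : ⟨103⟩] = 336/14 = 24.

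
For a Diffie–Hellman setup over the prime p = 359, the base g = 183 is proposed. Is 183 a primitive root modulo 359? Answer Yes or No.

Yes

φ(359) = 359 − 1 = 358 = 2 · 179.
It suffices to check that the order of 183 is not a proper divisor of 358: compute 183^(358/q) for q ∈ {2, 179}.
183^179 ≡ 358 (mod 359)  [q = 2: ≢ 1 ✓]
183^2 ≡ 102 (mod 359)  [q = 179: ≢ 1 ✓]
All checks pass, so 183 has order 358 and is a primitive root modulo 359.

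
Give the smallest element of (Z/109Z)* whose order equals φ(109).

6

φ(109) = 109 − 1 = 108 = 2^2 · 3^3.
Test candidates g = 2, 3, … against the prime factors q ∈ {2, 3} of φ(109): g is a generator iff g^(108/q) ≢ 1 for every such q.
g = 2: 2^54 ≡ 108; 2^36 ≡ 1 — hits 1, so not a primitive root.
g = 3: 3^54 ≡ 1 — hits 1, so not a primitive root.
g = 4: 4^54 ≡ 1 — hits 1, so not a primitive root.
g = 5: 5^54 ≡ 1 — hits 1, so not a primitive root.
g = 6: 6^54 ≡ 108; 6^36 ≡ 63 — none is 1, so 6 is a primitive root.
The smallest primitive root modulo 109 is 6.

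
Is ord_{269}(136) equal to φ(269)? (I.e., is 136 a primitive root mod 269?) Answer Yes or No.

φ(269) = 269 − 1 = 268 = 2^2 · 67.
Test 136^(268/q) mod 269 for each prime factor q of 268:
136^134 ≡ 1 (mod 269)  [q = 2: ≡ 1 ✗]
136^4 ≡ 190 (mod 269)  [q = 67: ≢ 1 ✓]
The check at q = 2 fails, so 136 generates a proper subgroup.

No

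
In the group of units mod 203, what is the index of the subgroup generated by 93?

4

ord(93) | φ(203) = φ(7·29) = (7−1)·(29−1) = 6·28 = 168 = 2^3 · 3 · 7.
Divisors of 168: 1, 2, 3, 4, 6, 7, 8, 12, 14, 21, 24, 28, 42, 56, 84, 168.
Check 93^d mod 203 for each divisor in increasing order:
93^1 ≡ 93
93^2 ≡ 123
93^3 ≡ 71
93^4 ≡ 107
93^6 ≡ 169
93^7 ≡ 86
93^8 ≡ 81
93^12 ≡ 141
93^14 ≡ 88
93^21 ≡ 57
93^24 ≡ 190
93^28 ≡ 30
93^42 ≡ 1
Thus |⟨93⟩| = ord(93) = 42.
The index is φ(203) / ord(93) = 168 / 42 = 4.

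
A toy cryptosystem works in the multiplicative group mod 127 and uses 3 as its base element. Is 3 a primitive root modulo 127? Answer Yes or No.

φ(127) = 127 − 1 = 126 = 2 · 3^2 · 7.
It suffices to check that the order of 3 is not a proper divisor of 126: compute 3^(126/q) for q ∈ {2, 3, 7}.
3^63 ≡ 126 (mod 127)  [q = 2: ≢ 1 ✓]
3^42 ≡ 107 (mod 127)  [q = 3: ≢ 1 ✓]
3^18 ≡ 4 (mod 127)  [q = 7: ≢ 1 ✓]
Every test exponent gives a nontrivial residue, hence 3 generates the full group.

Yes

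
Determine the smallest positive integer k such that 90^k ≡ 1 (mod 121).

110

By Lagrange's theorem, ord_121(90) divides φ(121) = φ(11^2) = 11·(11−1) = 110 = 2 · 5 · 11.
Divisors of 110: 1, 2, 5, 10, 11, 22, 55, 110.
Test each divisor d:
90^1 ≡ 90
90^2 ≡ 114
90^5 ≡ 54
90^10 ≡ 12
90^11 ≡ 112
90^22 ≡ 81
90^55 ≡ 120
90^110 ≡ 1
So ord_121(90) = 110.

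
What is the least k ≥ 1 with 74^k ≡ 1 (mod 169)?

Since 74 ∈ (Z/169Z)^×, its order divides φ(169) = φ(13^2) = 13·(13−1) = 156 = 2^2 · 3 · 13.
Divisors of 156: 1, 2, 3, 4, 6, 12, 13, 26, 39, 52, 78, 156.
Evaluate successive powers at the divisors of 156:
74^1 ≡ 74
74^2 ≡ 68
74^3 ≡ 131
74^4 ≡ 61
74^6 ≡ 92
74^12 ≡ 14
74^13 ≡ 22
74^26 ≡ 146
74^39 ≡ 1
Therefore the multiplicative order of 74 modulo 169 is 39.

39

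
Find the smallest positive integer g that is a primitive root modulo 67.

2

φ(67) = 67 − 1 = 66 = 2 · 3 · 11.
Test candidates g = 2, 3, … against the prime factors q ∈ {2, 3, 11} of φ(67): g is a generator iff g^(66/q) ≢ 1 for every such q.
g = 2: 2^33 ≡ 66; 2^22 ≡ 37; 2^6 ≡ 64 — none is 1, so 2 is a primitive root.
The smallest primitive root modulo 67 is 2.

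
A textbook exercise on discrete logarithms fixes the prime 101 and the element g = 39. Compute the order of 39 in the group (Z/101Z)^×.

20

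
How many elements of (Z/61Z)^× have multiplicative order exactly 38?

φ(61) = 61 − 1 = 60 = 2^2 · 3 · 5.
Since (Z/61Z)^× is cyclic of order 60, the number of elements of order d is φ(d) when d | 60 and 0 otherwise.
38 does not divide 60, so no element of (Z/61Z)^× has order 38.

0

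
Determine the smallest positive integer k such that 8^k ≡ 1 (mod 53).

By Lagrange's theorem, ord_53(8) divides φ(53) = 53 − 1 = 52 = 2^2 · 13.
Divisors of 52: 1, 2, 4, 13, 26, 52.
Test each divisor d:
8^1 ≡ 8 (mod 53)
8^2 ≡ 11 (mod 53)
8^4 ≡ 15 (mod 53)
8^13 ≡ 23 (mod 53)
8^26 ≡ 52 (mod 53)
8^52 ≡ 1 (mod 53) ✓
Therefore the multiplicative order of 8 modulo 53 is 52.

52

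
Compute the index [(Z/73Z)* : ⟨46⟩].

18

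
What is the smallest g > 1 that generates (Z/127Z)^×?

φ(127) = 127 − 1 = 126 = 2 · 3^2 · 7.
Test candidates g = 2, 3, … against the prime factors q ∈ {2, 3, 7} of φ(127): g is a generator iff g^(126/q) ≢ 1 for every such q.
g = 2: 2^63 ≡ 1 — hits 1, so not a primitive root.
g = 3: 3^63 ≡ 126; 3^42 ≡ 107; 3^18 ≡ 4 — none is 1, so 3 is a primitive root.
The smallest primitive root modulo 127 is 3.

3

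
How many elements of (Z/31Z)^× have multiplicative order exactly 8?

0

φ(31) = 31 − 1 = 30 = 2 · 3 · 5.
(Z/31Z)^× is cyclic (|G| = 30); a cyclic group of order m has exactly φ(d) elements of each order d | m, and none otherwise.
Since 8 ∤ 30, the count is 0.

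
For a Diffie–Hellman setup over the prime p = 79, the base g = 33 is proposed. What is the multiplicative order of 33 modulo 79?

26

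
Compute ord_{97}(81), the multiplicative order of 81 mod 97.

By Lagrange's theorem, ord_97(81) divides φ(97) = 97 − 1 = 96 = 2^5 · 3.
Divisors of 96: 1, 2, 3, 4, 6, 8, 12, 16, 24, 32, 48, 96.
Evaluate successive powers at the divisors of 96:
81^1 ≡ 81 (mod 97)
81^2 ≡ 62 (mod 97)
81^3 ≡ 75 (mod 97)
81^4 ≡ 61 (mod 97)
81^6 ≡ 96 (mod 97)
81^8 ≡ 35 (mod 97)
81^12 ≡ 1 (mod 97) ✓
So ord_97(81) = 12.

12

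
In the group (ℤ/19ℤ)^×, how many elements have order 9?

6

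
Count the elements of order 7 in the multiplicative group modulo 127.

φ(127) = 127 − 1 = 126 = 2 · 3^2 · 7.
In a cyclic group of order 126, there are φ(d) elements of order d for each divisor d of 126, and zero for non-divisors.
7 | 126, and φ(7) = 7 − 1 = 6.

6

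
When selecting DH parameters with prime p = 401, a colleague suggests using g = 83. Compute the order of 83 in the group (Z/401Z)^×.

10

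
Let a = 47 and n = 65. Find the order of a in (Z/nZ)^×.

The order of 47 must divide φ(65) = φ(5·13) = (5−1)·(13−1) = 4·12 = 48 = 2^4 · 3.
Divisors of 48: 1, 2, 3, 4, 6, 8, 12, 16, 24, 48.
Check 47^d mod 65 for each divisor in increasing order:
47^1 ≡ 47 (mod 65)
47^2 ≡ 64 (mod 65)
47^3 ≡ 18 (mod 65)
47^4 ≡ 1 (mod 65) ✓
So ord_65(47) = 4.

4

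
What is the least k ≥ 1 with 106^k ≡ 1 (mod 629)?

36

The order of 106 must divide φ(629) = φ(17·37) = (17−1)·(37−1) = 16·36 = 576 = 2^6 · 3^2.
Divisors of 576: 1, 2, 3, 4, 6, 8, 9, 12, 16, 18, 24, 32, 36, 48, 64, 72, 96, 144, 192, 288, 576.
Test each divisor d:
106^1 ≡ 106 (mod 629)
106^2 ≡ 543 (mod 629)
106^3 ≡ 319 (mod 629)
106^4 ≡ 477 (mod 629)
106^6 ≡ 492 (mod 629)
106^8 ≡ 460 (mod 629)
106^9 ≡ 327 (mod 629)
106^12 ≡ 528 (mod 629)
106^16 ≡ 256 (mod 629)
106^18 ≡ 628 (mod 629)
106^24 ≡ 137 (mod 629)
106^32 ≡ 120 (mod 629)
106^36 ≡ 1 (mod 629) ✓
The smallest such exponent is 36, so the order of 106 is 36.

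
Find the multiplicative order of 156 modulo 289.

272

Since 156 ∈ (Z/289Z)^×, its order divides φ(289) = φ(17^2) = 17·(17−1) = 272 = 2^4 · 17.
Divisors of 272: 1, 2, 4, 8, 16, 17, 34, 68, 136, 272.
Check 156^d mod 289 for each divisor in increasing order:
156^1 ≡ 156 (mod 289)
156^2 ≡ 60 (mod 289)
156^4 ≡ 132 (mod 289)
156^8 ≡ 84 (mod 289)
156^16 ≡ 120 (mod 289)
156^17 ≡ 224 (mod 289)
156^34 ≡ 179 (mod 289)
156^68 ≡ 251 (mod 289)
156^136 ≡ 288 (mod 289)
156^272 ≡ 1 (mod 289) ✓
So ord_289(156) = 272.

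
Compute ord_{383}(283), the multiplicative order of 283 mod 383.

382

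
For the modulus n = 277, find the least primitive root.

5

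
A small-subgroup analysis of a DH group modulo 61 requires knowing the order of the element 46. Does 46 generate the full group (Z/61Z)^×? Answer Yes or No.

No

φ(61) = 61 − 1 = 60 = 2^2 · 3 · 5.
Test 46^(60/q) mod 61 for each prime factor q of 60:
46^30 ≡ 1 (mod 61)  [q = 2: ≡ 1 ✗]
46^20 ≡ 47 (mod 61)  [q = 3: ≢ 1 ✓]
46^12 ≡ 58 (mod 61)  [q = 5: ≢ 1 ✓]
46^30 ≡ 1 shows ord(46) | 30, strictly less than φ(61); not a primitive root.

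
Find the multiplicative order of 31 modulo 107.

106

By Lagrange's theorem, ord_107(31) divides φ(107) = 107 − 1 = 106 = 2 · 53.
Divisors of 106: 1, 2, 53, 106.
Check 31^d mod 107 for each divisor in increasing order:
31^1 ≡ 31 (mod 107)
31^2 ≡ 105 (mod 107)
31^53 ≡ 106 (mod 107)
31^106 ≡ 1 (mod 107) ✓
So ord_107(31) = 106.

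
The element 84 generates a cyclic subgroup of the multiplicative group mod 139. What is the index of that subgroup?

3

The order of 84 must divide φ(139) = 139 − 1 = 138 = 2 · 3 · 23.
Divisors of 138: 1, 2, 3, 6, 23, 46, 69, 138.
Compute 84^d (mod 139) for the divisors d until we hit 1:
84^1 ≡ 84
84^2 ≡ 106
84^3 ≡ 8
84^6 ≡ 64
84^23 ≡ 138
84^46 ≡ 1
So ord_139(84) = 46, hence |⟨84⟩| = 46.
Index = |(Z/139Z)^×| / |⟨84⟩| = 138 / 46 = 3.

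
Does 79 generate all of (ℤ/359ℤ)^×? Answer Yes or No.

φ(359) = 359 − 1 = 358 = 2 · 179.
79 is a primitive root mod 359 iff 79^(φ(359)/q) ≢ 1 for every prime q | φ(359), i.e. q ∈ {2, 179}.
79^179 ≡ 1 (mod 359)  [q = 2: ≡ 1 ✗]
79^2 ≡ 138 (mod 359)  [q = 179: ≢ 1 ✓]
79^179 ≡ 1 shows ord(79) | 179, strictly less than φ(359); not a primitive root.

No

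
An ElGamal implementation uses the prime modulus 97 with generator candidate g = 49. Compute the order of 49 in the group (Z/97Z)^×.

Since 49 ∈ (Z/97Z)^×, its order divides φ(97) = 97 − 1 = 96 = 2^5 · 3.
Divisors of 96: 1, 2, 3, 4, 6, 8, 12, 16, 24, 32, 48, 96.
Check 49^d mod 97 for each divisor in increasing order:
49^1 ≡ 49 (mod 97)
49^2 ≡ 73 (mod 97)
49^3 ≡ 85 (mod 97)
49^4 ≡ 91 (mod 97)
49^6 ≡ 47 (mod 97)
49^8 ≡ 36 (mod 97)
49^12 ≡ 75 (mod 97)
49^16 ≡ 35 (mod 97)
49^24 ≡ 96 (mod 97)
49^32 ≡ 61 (mod 97)
49^48 ≡ 1 (mod 97) ✓
The smallest such exponent is 48, so the order of 49 is 48.

48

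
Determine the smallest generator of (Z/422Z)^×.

φ(422) = φ(2)·φ(211) = 1·210 = 210 = 2 · 3 · 5 · 7.
g is a primitive root iff g^(210/q) ≢ 1 (mod 422) for each prime q ∈ {2, 3, 5, 7}.
g = 2: gcd(2, 422) = 2 > 1, not a unit — skip.
g = 3: 3^105 ≡ 421; 3^70 ≡ 407; 3^42 ≡ 399; 3^30 ≡ 171 — none is 1, so 3 is a primitive root.
So 3 is the smallest generator of (Z/422Z)^×.

3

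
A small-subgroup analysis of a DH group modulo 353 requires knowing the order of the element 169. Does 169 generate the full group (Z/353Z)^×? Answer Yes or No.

No

φ(353) = 353 − 1 = 352 = 2^5 · 11.
Test 169^(352/q) mod 353 for each prime factor q of 352:
169^176 ≡ 1 (mod 353)  [q = 2: ≡ 1 ✗]
169^32 ≡ 131 (mod 353)  [q = 11: ≢ 1 ✓]
169^176 ≡ 1 shows ord(169) | 176, strictly less than φ(353); not a primitive root.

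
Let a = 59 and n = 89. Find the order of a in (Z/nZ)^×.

88

By Lagrange's theorem, ord_89(59) divides φ(89) = 89 − 1 = 88 = 2^3 · 11.
Divisors of 88: 1, 2, 4, 8, 11, 22, 44, 88.
Evaluate successive powers at the divisors of 88:
59^1 ≡ 59 (mod 89)
59^2 ≡ 10 (mod 89)
59^4 ≡ 11 (mod 89)
59^8 ≡ 32 (mod 89)
59^11 ≡ 12 (mod 89)
59^22 ≡ 55 (mod 89)
59^44 ≡ 88 (mod 89)
59^88 ≡ 1 (mod 89) ✓
The smallest such exponent is 88, so the order of 59 is 88.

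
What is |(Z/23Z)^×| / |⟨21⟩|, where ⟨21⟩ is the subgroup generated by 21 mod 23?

By Lagrange's theorem, ord_23(21) divides φ(23) = 23 − 1 = 22 = 2 · 11.
Divisors of 22: 1, 2, 11, 22.
Evaluate successive powers at the divisors of 22:
21^1 ≡ 21 (mod 23)
21^2 ≡ 4 (mod 23)
21^11 ≡ 22 (mod 23)
21^22 ≡ 1 (mod 23) ✓
The order of 21 is 22, so the subgroup it generates has 22 elements.
The index is φ(23) / ord(21) = 22 / 22 = 1.

1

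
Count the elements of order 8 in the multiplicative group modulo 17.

4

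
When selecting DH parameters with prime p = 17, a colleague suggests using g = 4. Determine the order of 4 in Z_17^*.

4

ord(4) | φ(17) = 17 − 1 = 16 = 2^4.
Divisors of 16: 1, 2, 4, 8, 16.
Compute 4^d (mod 17) for the divisors d until we hit 1:
4^1 ≡ 4 (mod 17)
4^2 ≡ 16 (mod 17)
4^4 ≡ 1 (mod 17) ✓
The smallest such exponent is 4, so the order of 4 is 4.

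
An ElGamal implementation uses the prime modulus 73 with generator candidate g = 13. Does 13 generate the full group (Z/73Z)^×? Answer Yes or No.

φ(73) = 73 − 1 = 72 = 2^3 · 3^2.
13 is a primitive root mod 73 iff 13^(φ(73)/q) ≢ 1 for every prime q | φ(73), i.e. q ∈ {2, 3}.
13^36 ≡ 72 (mod 73)  [q = 2: ≢ 1 ✓]
13^24 ≡ 64 (mod 73)  [q = 3: ≢ 1 ✓]
None equal 1, so ord_73(13) = 72: 13 is a primitive root.

Yes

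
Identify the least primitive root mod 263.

φ(263) = 263 − 1 = 262 = 2 · 131.
g is a primitive root iff g^(262/q) ≢ 1 (mod 263) for each prime q ∈ {2, 131}.
g = 2: 2^131 ≡ 1 — hits 1, so not a primitive root.
g = 3: 3^131 ≡ 1 — hits 1, so not a primitive root.
g = 4: 4^131 ≡ 1 — hits 1, so not a primitive root.
g = 5: 5^131 ≡ 262; 5^2 ≡ 25 — none is 1, so 5 is a primitive root.
So 5 is the smallest generator of (Z/263Z)^×.

5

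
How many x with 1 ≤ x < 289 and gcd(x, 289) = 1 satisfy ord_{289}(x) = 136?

64

φ(289) = φ(17^2) = 17·(17−1) = 272 = 2^4 · 17.
In a cyclic group of order 272, there are φ(d) elements of order d for each divisor d of 272, and zero for non-divisors.
136 = 2^3 · 17 divides 272, and φ(136) = 64.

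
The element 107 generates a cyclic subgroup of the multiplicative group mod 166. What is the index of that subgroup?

1

Since 107 ∈ (Z/166Z)^×, its order divides φ(166) = φ(2)·φ(83) = 1·82 = 82 = 2 · 41.
Divisors of 82: 1, 2, 41, 82.
Check 107^d mod 166 for each divisor in increasing order:
107^1 ≡ 107
107^2 ≡ 161
107^41 ≡ 165
107^82 ≡ 1
So ord_166(107) = 82, hence |⟨107⟩| = 82.
The index is φ(166) / ord(107) = 82 / 82 = 1.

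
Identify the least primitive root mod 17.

3

φ(17) = 17 − 1 = 16 = 2^4.
g is a primitive root iff g^(16/q) ≢ 1 (mod 17) for each prime q ∈ {2}.
g = 2: 2^8 ≡ 1 — hits 1, so not a primitive root.
g = 3: 3^8 ≡ 16 — none is 1, so 3 is a primitive root.
Hence the least primitive root of 17 is 3.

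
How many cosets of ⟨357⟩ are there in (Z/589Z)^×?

6

ord(357) | φ(589) = φ(19·31) = (19−1)·(31−1) = 18·30 = 540 = 2^2 · 3^3 · 5.
Divisors of 540: 1, 2, 3, 4, 5, 6, 9, 10, 12, 15, 18, 20, 27, 30, 36, 45, 54, 60, 90, 108, 135, 180, 270, 540.
Compute 357^d (mod 589) for the divisors d until we hit 1:
357^1 ≡ 357 (mod 589)
357^2 ≡ 225 (mod 589)
357^3 ≡ 221 (mod 589)
357^4 ≡ 560 (mod 589)
357^5 ≡ 249 (mod 589)
357^6 ≡ 543 (mod 589)
357^9 ≡ 436 (mod 589)
357^10 ≡ 156 (mod 589)
357^12 ≡ 349 (mod 589)
357^15 ≡ 559 (mod 589)
357^18 ≡ 438 (mod 589)
357^20 ≡ 187 (mod 589)
357^27 ≡ 132 (mod 589)
357^30 ≡ 311 (mod 589)
357^36 ≡ 419 (mod 589)
357^45 ≡ 94 (mod 589)
357^54 ≡ 343 (mod 589)
357^60 ≡ 125 (mod 589)
357^90 ≡ 1 (mod 589) ✓
So ord_589(357) = 90, hence |⟨357⟩| = 90.
[(Z/589Z)^× : ⟨357⟩] = 540/90 = 6.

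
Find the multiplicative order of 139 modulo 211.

ord(139) | φ(211) = 211 − 1 = 210 = 2 · 3 · 5 · 7.
Divisors of 210: 1, 2, 3, 5, 6, 7, 10, 14, 15, 21, 30, 35, 42, 70, 105, 210.
Evaluate successive powers at the divisors of 210:
139^1 ≡ 139
139^2 ≡ 120
139^3 ≡ 11
139^5 ≡ 54
139^6 ≡ 121
139^7 ≡ 150
139^10 ≡ 173
139^14 ≡ 134
139^15 ≡ 58
139^21 ≡ 55
139^30 ≡ 199
139^35 ≡ 196
139^42 ≡ 71
139^70 ≡ 14
139^105 ≡ 1
Therefore the multiplicative order of 139 modulo 211 is 105.

105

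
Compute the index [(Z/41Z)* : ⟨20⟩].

By Lagrange's theorem, ord_41(20) divides φ(41) = 41 − 1 = 40 = 2^3 · 5.
Divisors of 40: 1, 2, 4, 5, 8, 10, 20, 40.
Test each divisor d:
20^1 ≡ 20 (mod 41)
20^2 ≡ 31 (mod 41)
20^4 ≡ 18 (mod 41)
20^5 ≡ 32 (mod 41)
20^8 ≡ 37 (mod 41)
20^10 ≡ 40 (mod 41)
20^20 ≡ 1 (mod 41) ✓
Thus |⟨20⟩| = ord(20) = 20.
The index is φ(41) / ord(20) = 40 / 20 = 2.

2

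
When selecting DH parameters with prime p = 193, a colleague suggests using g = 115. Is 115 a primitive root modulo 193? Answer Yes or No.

Yes

φ(193) = 193 − 1 = 192 = 2^6 · 3.
115 is a primitive root mod 193 iff 115^(φ(193)/q) ≢ 1 for every prime q | φ(193), i.e. q ∈ {2, 3}.
115^96 ≡ 192 (mod 193)  [q = 2: ≢ 1 ✓]
115^64 ≡ 84 (mod 193)  [q = 3: ≢ 1 ✓]
All checks pass, so 115 has order 192 and is a primitive root modulo 193.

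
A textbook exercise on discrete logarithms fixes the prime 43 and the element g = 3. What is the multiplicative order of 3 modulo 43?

42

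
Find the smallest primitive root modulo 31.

3

φ(31) = 31 − 1 = 30 = 2 · 3 · 5.
g is a primitive root iff g^(30/q) ≢ 1 (mod 31) for each prime q ∈ {2, 3, 5}.
g = 2: 2^15 ≡ 1 — hits 1, so not a primitive root.
g = 3: 3^15 ≡ 30; 3^10 ≡ 25; 3^6 ≡ 16 — none is 1, so 3 is a primitive root.
Hence the least primitive root of 31 is 3.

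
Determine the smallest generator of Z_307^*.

5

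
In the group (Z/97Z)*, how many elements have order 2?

1

φ(97) = 97 − 1 = 96 = 2^5 · 3.
(Z/97Z)^× is cyclic (|G| = 96); a cyclic group of order m has exactly φ(d) elements of each order d | m, and none otherwise.
2 | 96, and φ(2) = 2 − 1 = 1.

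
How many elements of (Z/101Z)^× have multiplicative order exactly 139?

0

φ(101) = 101 − 1 = 100 = 2^2 · 5^2.
In a cyclic group of order 100, there are φ(d) elements of order d for each divisor d of 100, and zero for non-divisors.
Here 100 is not a multiple of 139, so there are no elements of order 139.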